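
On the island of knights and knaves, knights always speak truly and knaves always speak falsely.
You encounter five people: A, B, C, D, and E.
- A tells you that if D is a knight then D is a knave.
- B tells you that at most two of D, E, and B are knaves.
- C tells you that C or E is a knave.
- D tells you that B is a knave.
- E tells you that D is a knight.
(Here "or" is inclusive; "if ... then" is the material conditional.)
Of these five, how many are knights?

The unique consistent assignment is A=knight, B=knight, C=knight, D=knave, E=knave.
That has 3 knights.

3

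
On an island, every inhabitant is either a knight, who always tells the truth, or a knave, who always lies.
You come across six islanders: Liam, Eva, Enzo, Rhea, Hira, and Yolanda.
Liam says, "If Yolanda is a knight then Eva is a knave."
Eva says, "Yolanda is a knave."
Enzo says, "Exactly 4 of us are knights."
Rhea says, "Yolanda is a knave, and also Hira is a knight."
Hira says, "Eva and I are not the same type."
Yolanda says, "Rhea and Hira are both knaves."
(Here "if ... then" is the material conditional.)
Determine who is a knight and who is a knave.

Liam is a knight, Eva is a knave, Enzo is a knave, Rhea is a knave, Hira is a knave, and Yolanda is a knight.

Since Liam is a knight, "if Yolanda is a knight then Eva is a knave" needs to be True, which holds.
Eva is a knave, and the claim "Yolanda is a knave" is indeed false.
Enzo is a knave, and the claim "exactly 4 of us are knights" is indeed false.
Rhea is a knave, so "Yolanda is a knave, and also Hira is a knight" must be false — and it is.
Since Hira is a knave, "Eva and I are not the same type" needs to be false, which holds.
Yolanda is a knight; "Rhea and Hira are both knaves" is True, as required.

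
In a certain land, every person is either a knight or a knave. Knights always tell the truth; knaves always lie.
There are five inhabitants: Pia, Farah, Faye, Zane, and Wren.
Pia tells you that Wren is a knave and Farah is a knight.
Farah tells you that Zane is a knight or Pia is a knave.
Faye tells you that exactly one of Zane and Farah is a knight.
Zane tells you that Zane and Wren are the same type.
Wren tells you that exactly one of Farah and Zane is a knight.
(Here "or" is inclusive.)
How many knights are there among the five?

3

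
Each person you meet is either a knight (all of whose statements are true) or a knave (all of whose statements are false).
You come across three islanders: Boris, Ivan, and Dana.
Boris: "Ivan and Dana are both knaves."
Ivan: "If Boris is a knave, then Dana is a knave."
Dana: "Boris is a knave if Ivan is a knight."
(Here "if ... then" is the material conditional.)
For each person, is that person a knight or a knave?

Boris is a knave, Ivan is a knave, and Dana is a knight.

As a knave, Boris's statement "Ivan and Dana are both knaves" should be False; it is.
Ivan is a knave, so "if Boris is a knave, then Dana is a knave" must be False — and it is.
As a knight, Dana's statement "Boris is a knave if Ivan is a knight" should be True; it is.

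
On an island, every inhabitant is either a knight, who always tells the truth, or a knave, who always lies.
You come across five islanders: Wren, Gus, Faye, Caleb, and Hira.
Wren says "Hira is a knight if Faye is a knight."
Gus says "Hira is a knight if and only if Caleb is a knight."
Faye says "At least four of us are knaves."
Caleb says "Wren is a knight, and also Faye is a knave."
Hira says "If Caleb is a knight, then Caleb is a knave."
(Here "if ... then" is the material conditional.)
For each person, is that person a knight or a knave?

Wren is a knight, Gus is a knave, Faye is a knave, Caleb is a knight, and Hira is a knave.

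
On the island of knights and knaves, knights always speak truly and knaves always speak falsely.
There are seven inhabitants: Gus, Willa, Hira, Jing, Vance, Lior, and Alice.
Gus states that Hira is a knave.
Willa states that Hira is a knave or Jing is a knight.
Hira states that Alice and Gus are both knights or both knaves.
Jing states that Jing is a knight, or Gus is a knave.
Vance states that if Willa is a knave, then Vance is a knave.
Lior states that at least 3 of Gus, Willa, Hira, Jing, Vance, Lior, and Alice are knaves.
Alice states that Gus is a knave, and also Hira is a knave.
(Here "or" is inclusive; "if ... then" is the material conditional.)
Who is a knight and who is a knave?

Knights: Gus, Willa, Vance, and Lior. Knaves: Hira, Jing, and Alice.

Since Gus is a knight, "Hira is a knave" needs to be true, which holds.
Willa is a knight, and the claim "Hira is a knave or Jing is a knight" is indeed true.
Hira is a knave, and the claim "Alice and Gus are both knights or both knaves" is indeed False.
Jing is a knave, so "Jing is a knight, or Gus is a knave" must be False — and it is.
Vance (knight): "if Willa is a knave, then Vance is a knave" — true. ✓
Lior is a knight, and the claim "at least 3 of Gus, Willa, Hira, Jing, Vance, Lior, and Alice are knaves" is indeed true.
As a knave, Alice's statement "Gus is a knave, and also Hira is a knave" should be False; it is.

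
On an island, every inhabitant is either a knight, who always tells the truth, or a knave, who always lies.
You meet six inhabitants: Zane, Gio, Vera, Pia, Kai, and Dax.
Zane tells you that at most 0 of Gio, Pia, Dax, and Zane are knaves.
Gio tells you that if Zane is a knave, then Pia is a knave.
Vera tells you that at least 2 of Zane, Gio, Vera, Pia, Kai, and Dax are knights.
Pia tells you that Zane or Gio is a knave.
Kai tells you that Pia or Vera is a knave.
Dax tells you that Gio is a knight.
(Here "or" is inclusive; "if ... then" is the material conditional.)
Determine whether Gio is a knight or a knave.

Consistent assignments: {Zane=knave, Gio=knave, Vera=knight, Pia=knight, Kai=knave, Dax=knave}
In every consistent assignment, Gio is a knave.

Gio is a knave.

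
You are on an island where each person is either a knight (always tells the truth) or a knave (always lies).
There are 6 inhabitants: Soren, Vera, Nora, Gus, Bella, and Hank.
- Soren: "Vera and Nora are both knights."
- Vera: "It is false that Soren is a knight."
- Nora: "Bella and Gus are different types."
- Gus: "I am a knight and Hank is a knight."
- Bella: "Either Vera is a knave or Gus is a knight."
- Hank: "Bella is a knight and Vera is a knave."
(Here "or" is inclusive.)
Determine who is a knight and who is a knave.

Soren is a knave, so "Vera and Nora are both knights" must be False — and it is.
Vera is a knight; "it is false that Soren is a knight" is true, as required.
Since Nora is a knave, "Bella and Gus are different types" needs to be False, which holds.
Gus is a knave, so "I am a knight and Hank is a knight" must be False — and it is.
Bella is a knave, and the claim "either Vera is a knave or Gus is a knight" is indeed False.
Hank (knave): "Bella is a knight and Vera is a knave" — False. ✓

Soren is a knave, Vera is a knight, Nora is a knave, Gus is a knave, Bella is a knave, and Hank is a knave.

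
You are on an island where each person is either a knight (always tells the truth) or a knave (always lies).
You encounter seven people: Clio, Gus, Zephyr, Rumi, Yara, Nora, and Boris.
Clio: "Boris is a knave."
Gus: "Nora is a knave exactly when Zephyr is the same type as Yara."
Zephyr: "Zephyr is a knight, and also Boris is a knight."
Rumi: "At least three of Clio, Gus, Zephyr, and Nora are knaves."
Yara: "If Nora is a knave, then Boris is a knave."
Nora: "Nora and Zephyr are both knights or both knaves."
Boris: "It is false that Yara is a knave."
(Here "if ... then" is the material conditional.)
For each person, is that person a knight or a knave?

Clio is a knave; "Boris is a knave" is false, as required.
Gus (knave): "Nora is a knave exactly when Zephyr is the same type as Yara" — false. ✓
Zephyr is a knight, and the claim "Zephyr is a knight, and also Boris is a knight" is indeed true.
Rumi is a knave, so "at least three of Clio, Gus, Zephyr, and Nora are knaves" must be false — and it is.
Yara is a knight, and the claim "if Nora is a knave, then Boris is a knave" is indeed true.
Nora is a knight, so "Nora and Zephyr are both knights or both knaves" must be true — and it is.
Since Boris is a knight, "it is false that Yara is a knave" needs to be true, which holds.

Clio is a knave, Gus is a knave, Zephyr is a knight, Rumi is a knave, Yara is a knight, Nora is a knight, and Boris is a knight.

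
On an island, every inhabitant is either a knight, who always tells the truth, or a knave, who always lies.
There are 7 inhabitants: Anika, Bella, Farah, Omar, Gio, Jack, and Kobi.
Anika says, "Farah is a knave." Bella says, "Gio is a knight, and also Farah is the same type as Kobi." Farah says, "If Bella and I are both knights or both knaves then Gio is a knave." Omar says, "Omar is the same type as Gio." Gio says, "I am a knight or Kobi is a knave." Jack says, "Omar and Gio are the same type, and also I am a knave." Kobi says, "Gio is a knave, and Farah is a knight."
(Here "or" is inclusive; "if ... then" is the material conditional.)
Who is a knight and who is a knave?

As a knave, Anika's statement "Farah is a knave" should be false; it is.
Since Bella is a knave, "Gio is a knight, and also Farah is the same type as Kobi" needs to be false, which holds.
Farah (knight): "if Bella and I are both knights or both knaves then Gio is a knave" — true. ✓
Omar is a knave, so "Omar is the same type as Gio" must be false — and it is.
Since Gio is a knight, "I am a knight or Kobi is a knave" needs to be true, which holds.
Since Jack is a knave, "Omar and Gio are the same type, and also I am a knave" needs to be false, which holds.
Kobi is a knave, and the claim "Gio is a knave, and Farah is a knight" is indeed false.

Anika is a knave, Bella is a knave, Farah is a knight, Omar is a knave, Gio is a knight, Jack is a knave, and Kobi is a knave.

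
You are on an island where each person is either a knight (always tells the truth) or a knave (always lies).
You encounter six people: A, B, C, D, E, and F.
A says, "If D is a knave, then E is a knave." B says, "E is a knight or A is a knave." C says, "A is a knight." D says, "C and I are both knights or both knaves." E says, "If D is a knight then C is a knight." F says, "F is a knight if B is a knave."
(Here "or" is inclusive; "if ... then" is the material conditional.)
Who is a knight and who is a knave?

A is a knight, and the claim "if D is a knave, then E is a knave" is indeed True.
B is a knight, and the claim "E is a knight or A is a knave" is indeed True.
As a knight, C's statement "A is a knight" should be True; it is.
Since D is a knight, "C and I are both knights or both knaves" needs to be True, which holds.
E is a knight, so "if D is a knight then C is a knight" must be True — and it is.
F is a knight, so "F is a knight if B is a knave" must be True — and it is.

A is a knight, B is a knight, C is a knight, D is a knight, E is a knight, and F is a knight.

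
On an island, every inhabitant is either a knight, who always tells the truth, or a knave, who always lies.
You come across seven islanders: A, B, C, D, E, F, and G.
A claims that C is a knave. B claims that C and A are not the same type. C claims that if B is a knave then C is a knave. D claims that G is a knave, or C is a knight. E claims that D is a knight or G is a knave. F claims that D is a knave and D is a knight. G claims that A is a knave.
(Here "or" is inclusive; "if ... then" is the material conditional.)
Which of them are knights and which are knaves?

A is a knave, B is a knight, C is a knight, D is a knight, E is a knight, F is a knave, and G is a knight.

A is a knave; "C is a knave" is false, as required.
B is a knight, so "C and A are not the same type" must be true — and it is.
C is a knight; "if B is a knave then C is a knave" is true, as required.
As a knight, D's statement "G is a knave, or C is a knight" should be true; it is.
E (knight): "D is a knight or G is a knave" — true. ✓
As a knave, F's statement "D is a knave and D is a knight" should be false; it is.
G (knight): "A is a knave" — true. ✓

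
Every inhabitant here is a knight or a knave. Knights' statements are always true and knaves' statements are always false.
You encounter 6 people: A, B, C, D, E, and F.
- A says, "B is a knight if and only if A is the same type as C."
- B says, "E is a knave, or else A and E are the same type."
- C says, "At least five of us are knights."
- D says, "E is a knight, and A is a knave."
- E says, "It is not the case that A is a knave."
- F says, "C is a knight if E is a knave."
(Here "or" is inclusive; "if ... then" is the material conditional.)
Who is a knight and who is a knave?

A is a knight, so "B is a knight if and only if A is the same type as C" must be True — and it is.
B (knight): "E is a knave, or else A and E are the same type" — True. ✓
Since C is a knight, "at least five of us are knights" needs to be True, which holds.
D is a knave, so "E is a knight, and A is a knave" must be false — and it is.
E is a knight, and the claim "it is not the case that A is a knave" is indeed True.
F (knight): "C is a knight if E is a knave" — True. ✓

A is a knight, B is a knight, C is a knight, D is a knave, E is a knight, and F is a knight.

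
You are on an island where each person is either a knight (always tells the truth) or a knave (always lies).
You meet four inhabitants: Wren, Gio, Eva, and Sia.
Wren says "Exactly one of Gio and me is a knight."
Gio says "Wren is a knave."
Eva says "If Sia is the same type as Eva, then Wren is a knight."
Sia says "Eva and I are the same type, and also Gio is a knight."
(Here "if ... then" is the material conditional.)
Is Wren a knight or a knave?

Wren is a knight.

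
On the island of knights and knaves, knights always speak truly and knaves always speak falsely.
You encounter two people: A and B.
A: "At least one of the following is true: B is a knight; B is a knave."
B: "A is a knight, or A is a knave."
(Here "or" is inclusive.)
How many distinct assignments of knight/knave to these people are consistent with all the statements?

1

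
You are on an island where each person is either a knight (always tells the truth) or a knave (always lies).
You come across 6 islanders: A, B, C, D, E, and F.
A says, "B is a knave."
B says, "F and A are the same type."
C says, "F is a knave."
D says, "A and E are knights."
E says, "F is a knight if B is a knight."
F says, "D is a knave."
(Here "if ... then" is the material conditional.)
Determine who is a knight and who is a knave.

A (knight): "B is a knave" — true. ✓
B is a knave; "F and A are the same type" is False, as required.
C is a knight, so "F is a knave" must be true — and it is.
D is a knight, and the claim "A and E are knights" is indeed true.
Since E is a knight, "F is a knight if B is a knight" needs to be true, which holds.
As a knave, F's statement "D is a knave" should be False; it is.

A is a knight, B is a knave, C is a knight, D is a knight, E is a knight, and F is a knave.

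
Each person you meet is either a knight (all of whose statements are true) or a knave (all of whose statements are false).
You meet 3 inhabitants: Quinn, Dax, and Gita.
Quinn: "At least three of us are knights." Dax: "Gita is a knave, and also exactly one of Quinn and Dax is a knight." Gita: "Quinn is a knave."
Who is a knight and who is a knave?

Quinn is a knave, Dax is a knave, and Gita is a knight.

Quinn is a knave, and the claim "at least three of us are knights" is indeed false.
Dax is a knave; "Gita is a knave, and also exactly one of Quinn and Dax is a knight" is false, as required.
Since Gita is a knight, "Quinn is a knave" needs to be true, which holds.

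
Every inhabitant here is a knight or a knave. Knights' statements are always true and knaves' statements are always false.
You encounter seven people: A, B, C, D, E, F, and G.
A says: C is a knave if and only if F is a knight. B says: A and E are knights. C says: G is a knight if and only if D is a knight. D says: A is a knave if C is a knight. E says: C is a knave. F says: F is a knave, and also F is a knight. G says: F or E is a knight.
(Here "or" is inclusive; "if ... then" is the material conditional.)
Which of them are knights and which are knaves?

A is a knight, and the claim "C is a knave if and only if F is a knight" is indeed true.
Since B is a knave, "A and E are knights" needs to be False, which holds.
C (knight): "G is a knight if and only if D is a knight" — true. ✓
Since D is a knave, "A is a knave if C is a knight" needs to be False, which holds.
E is a knave; "C is a knave" is False, as required.
F is a knave; "F is a knave, and also F is a knight" is False, as required.
As a knave, G's statement "F or E is a knight" should be False; it is.

Knights: A and C. Knaves: B, D, E, F, and G.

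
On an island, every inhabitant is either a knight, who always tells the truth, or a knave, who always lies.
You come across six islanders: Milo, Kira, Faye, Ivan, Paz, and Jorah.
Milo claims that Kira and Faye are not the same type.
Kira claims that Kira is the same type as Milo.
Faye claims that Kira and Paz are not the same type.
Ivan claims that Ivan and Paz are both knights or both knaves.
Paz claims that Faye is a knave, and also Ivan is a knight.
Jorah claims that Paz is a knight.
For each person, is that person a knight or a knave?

Milo is a knight, Kira is a knight, Faye is a knave, Ivan is a knight, Paz is a knight, and Jorah is a knight.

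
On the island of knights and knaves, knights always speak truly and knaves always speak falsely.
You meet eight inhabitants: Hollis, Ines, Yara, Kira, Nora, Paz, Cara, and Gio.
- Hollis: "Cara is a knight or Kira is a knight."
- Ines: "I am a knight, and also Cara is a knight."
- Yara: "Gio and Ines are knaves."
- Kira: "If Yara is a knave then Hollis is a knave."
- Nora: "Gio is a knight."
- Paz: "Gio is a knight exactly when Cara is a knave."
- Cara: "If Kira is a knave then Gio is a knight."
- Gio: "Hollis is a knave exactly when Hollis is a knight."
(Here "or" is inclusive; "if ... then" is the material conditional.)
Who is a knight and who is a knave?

Knights: Hollis, Yara, Kira, Paz, and Cara. Knaves: Ines, Nora, and Gio.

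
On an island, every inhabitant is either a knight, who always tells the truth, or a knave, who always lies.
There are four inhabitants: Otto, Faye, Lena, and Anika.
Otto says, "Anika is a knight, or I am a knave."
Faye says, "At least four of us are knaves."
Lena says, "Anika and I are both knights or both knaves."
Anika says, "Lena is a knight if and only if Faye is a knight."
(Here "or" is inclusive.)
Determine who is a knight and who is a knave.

Otto is a knight, and the claim "Anika is a knight, or I am a knave" is indeed True.
Faye (knave): "at least four of us are knaves" — false. ✓
Since Lena is a knave, "Anika and I are both knights or both knaves" needs to be false, which holds.
Since Anika is a knight, "Lena is a knight if and only if Faye is a knight" needs to be True, which holds.

Otto is a knight, Faye is a knave, Lena is a knave, and Anika is a knight.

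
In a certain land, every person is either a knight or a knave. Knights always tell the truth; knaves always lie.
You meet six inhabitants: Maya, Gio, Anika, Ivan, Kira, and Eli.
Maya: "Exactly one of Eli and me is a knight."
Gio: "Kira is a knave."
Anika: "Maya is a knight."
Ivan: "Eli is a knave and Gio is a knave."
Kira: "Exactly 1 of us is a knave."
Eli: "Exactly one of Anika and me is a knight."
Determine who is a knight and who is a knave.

Maya is a knave, Gio is a knight, Anika is a knave, Ivan is a knave, Kira is a knave, and Eli is a knave.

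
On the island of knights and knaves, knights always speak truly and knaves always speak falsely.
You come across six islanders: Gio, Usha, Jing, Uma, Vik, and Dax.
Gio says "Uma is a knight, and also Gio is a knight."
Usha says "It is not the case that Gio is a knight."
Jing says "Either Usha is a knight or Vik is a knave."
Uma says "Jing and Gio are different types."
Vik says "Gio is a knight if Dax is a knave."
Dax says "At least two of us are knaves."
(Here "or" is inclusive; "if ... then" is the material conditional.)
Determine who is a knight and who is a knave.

Since Gio is a knight, "Uma is a knight, and also Gio is a knight" needs to be true, which holds.
Usha (knave): "it is not the case that Gio is a knight" — false. ✓
As a knave, Jing's statement "either Usha is a knight or Vik is a knave" should be false; it is.
Uma is a knight, so "Jing and Gio are different types" must be true — and it is.
Vik (knight): "Gio is a knight if Dax is a knave" — true. ✓
Dax is a knight, so "at least two of us are knaves" must be true — and it is.

Knights: Gio, Uma, Vik, and Dax. Knaves: Usha and Jing.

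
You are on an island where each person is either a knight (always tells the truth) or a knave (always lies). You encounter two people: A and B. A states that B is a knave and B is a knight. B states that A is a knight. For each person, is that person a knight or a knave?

A is a knave, so "B is a knave and B is a knight" must be false — and it is.
B is a knave, and the claim "A is a knight" is indeed false.

Knights: none. Knaves: A and B.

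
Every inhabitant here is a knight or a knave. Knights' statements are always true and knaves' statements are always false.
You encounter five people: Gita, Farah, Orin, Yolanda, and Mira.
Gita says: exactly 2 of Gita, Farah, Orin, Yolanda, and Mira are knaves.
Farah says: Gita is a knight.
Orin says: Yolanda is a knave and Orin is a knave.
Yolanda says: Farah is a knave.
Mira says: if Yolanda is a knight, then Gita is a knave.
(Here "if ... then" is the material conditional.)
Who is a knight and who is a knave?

Gita is a knave, Farah is a knave, Orin is a knave, Yolanda is a knight, and Mira is a knight.

Gita is a knave, and the claim "exactly 2 of Gita, Farah, Orin, Yolanda, and Mira are knaves" is indeed False.
Farah is a knave, and the claim "Gita is a knight" is indeed False.
Orin is a knave; "Yolanda is a knave and Orin is a knave" is False, as required.
Yolanda is a knight; "Farah is a knave" is true, as required.
As a knight, Mira's statement "if Yolanda is a knight, then Gita is a knave" should be true; it is.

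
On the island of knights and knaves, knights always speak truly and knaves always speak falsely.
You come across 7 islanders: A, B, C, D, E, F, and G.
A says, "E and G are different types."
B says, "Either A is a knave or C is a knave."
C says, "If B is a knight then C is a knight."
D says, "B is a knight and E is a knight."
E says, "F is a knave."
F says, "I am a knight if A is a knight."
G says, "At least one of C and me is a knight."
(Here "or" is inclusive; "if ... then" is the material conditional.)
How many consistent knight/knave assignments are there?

4

Consistent assignments:
  A=knight, B=knight, C=knave, D=knight, E=knight, F=knave, G=knave
  A=knight, B=knight, C=knave, D=knave, E=knave, F=knight, G=knight
  A=knight, B=knave, C=knight, D=knave, E=knave, F=knight, G=knight
  A=knave, B=knight, C=knave, D=knave, E=knave, F=knight, G=knave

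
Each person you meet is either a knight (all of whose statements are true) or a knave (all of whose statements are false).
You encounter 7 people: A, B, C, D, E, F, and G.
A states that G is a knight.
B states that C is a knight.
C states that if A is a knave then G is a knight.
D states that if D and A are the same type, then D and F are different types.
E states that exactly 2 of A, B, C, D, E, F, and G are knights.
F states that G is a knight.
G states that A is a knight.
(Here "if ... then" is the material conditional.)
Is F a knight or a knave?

Consistent assignments: {A=knave, B=knave, C=knave, D=knight, E=knight, F=knave, G=knave}; {A=knave, B=knave, C=knave, D=knight, E=knave, F=knave, G=knave}; {A=knave, B=knave, C=knave, D=knave, E=knave, F=knave, G=knave}
In every consistent assignment, F is a knave.

F is a knave.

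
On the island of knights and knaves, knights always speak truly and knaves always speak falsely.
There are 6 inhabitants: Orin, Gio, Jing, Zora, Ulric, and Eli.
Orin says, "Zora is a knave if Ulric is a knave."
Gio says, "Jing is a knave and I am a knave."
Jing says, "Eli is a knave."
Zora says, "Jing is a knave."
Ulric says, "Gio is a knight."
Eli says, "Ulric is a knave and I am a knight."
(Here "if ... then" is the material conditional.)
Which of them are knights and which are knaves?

Knights: Orin and Jing. Knaves: Gio, Zora, Ulric, and Eli.

Orin is a knight, so "Zora is a knave if Ulric is a knave" must be True — and it is.
Gio is a knave; "Jing is a knave and I am a knave" is false, as required.
Jing (knight): "Eli is a knave" — True. ✓
Zora is a knave; "Jing is a knave" is false, as required.
Ulric is a knave; "Gio is a knight" is false, as required.
Eli is a knave; "Ulric is a knave and I am a knight" is false, as required.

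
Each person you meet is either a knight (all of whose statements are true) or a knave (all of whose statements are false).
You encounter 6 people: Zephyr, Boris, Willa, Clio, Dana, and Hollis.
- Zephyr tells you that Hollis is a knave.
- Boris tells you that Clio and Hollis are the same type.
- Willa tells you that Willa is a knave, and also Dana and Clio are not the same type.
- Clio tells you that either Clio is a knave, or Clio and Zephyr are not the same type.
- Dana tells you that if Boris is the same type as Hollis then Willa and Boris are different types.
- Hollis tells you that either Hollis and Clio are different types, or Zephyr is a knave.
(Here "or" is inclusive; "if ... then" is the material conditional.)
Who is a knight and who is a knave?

Zephyr is a knave; "Hollis is a knave" is false, as required.
Boris is a knight, and the claim "Clio and Hollis are the same type" is indeed true.
Willa is a knave; "Willa is a knave, and also Dana and Clio are not the same type" is false, as required.
Clio (knight): "either Clio is a knave, or Clio and Zephyr are not the same type" — true. ✓
Dana is a knight, so "if Boris is the same type as Hollis then Willa and Boris are different types" must be true — and it is.
Since Hollis is a knight, "either Hollis and Clio are different types, or Zephyr is a knave" needs to be true, which holds.

Knights: Boris, Clio, Dana, and Hollis. Knaves: Zephyr and Willa.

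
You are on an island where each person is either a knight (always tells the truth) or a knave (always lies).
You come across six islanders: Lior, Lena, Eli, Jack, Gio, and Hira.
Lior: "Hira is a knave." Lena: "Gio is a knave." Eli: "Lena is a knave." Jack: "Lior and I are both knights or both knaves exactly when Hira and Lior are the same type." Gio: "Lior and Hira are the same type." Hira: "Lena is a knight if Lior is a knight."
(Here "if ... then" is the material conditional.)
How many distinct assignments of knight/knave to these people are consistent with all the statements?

2

Consistent assignments:
  Lior=knave, Lena=knight, Eli=knave, Jack=knight, Gio=knave, Hira=knight
  Lior=knave, Lena=knight, Eli=knave, Jack=knave, Gio=knave, Hira=knight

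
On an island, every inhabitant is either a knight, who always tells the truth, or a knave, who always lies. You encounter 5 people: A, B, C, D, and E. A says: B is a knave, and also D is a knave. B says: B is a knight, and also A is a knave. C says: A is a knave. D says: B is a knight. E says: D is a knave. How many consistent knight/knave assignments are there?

2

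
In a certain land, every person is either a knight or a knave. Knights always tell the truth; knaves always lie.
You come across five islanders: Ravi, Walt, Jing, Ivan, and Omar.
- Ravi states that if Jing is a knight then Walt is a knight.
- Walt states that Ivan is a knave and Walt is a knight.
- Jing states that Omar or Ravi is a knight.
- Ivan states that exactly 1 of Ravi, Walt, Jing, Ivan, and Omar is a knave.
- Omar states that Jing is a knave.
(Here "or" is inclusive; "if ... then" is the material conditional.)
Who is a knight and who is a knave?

Ravi is a knight, Walt is a knight, Jing is a knight, Ivan is a knave, and Omar is a knave.

As a knight, Ravi's statement "if Jing is a knight then Walt is a knight" should be True; it is.
Walt (knight): "Ivan is a knave and Walt is a knight" — True. ✓
Jing is a knight, and the claim "Omar or Ravi is a knight" is indeed True.
Ivan is a knave, so "exactly 1 of Ravi, Walt, Jing, Ivan, and Omar is a knave" must be False — and it is.
As a knave, Omar's statement "Jing is a knave" should be False; it is.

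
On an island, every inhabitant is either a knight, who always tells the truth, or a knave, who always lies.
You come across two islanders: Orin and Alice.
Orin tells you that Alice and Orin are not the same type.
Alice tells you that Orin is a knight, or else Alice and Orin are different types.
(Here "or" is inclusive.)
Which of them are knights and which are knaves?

Orin is a knave and Alice is a knave.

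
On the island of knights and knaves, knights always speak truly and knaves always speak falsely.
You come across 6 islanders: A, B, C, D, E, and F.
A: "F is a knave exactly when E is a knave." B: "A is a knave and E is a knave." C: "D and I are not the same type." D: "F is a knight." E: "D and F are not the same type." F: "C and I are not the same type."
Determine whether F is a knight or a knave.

Consistent assignments: {A=knight, B=knave, C=knave, D=knave, E=knave, F=knave}
In every consistent assignment, F is a knave.

F is a knave.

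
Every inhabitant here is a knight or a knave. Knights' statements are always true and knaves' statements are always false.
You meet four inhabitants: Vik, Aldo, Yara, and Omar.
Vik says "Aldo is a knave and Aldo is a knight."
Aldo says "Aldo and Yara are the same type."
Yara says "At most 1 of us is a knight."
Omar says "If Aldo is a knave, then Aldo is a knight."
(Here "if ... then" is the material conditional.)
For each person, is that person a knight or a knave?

Knights: Yara. Knaves: Vik, Aldo, and Omar.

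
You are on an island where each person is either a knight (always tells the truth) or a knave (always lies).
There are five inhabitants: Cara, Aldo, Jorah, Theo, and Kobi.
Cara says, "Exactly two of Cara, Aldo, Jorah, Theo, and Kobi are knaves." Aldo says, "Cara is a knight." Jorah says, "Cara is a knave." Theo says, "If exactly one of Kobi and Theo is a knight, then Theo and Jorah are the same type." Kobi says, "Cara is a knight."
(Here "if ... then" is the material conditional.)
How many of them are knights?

The unique consistent assignment is Cara=knave, Aldo=knave, Jorah=knight, Theo=knight, Kobi=knave.
That has 2 knights.

2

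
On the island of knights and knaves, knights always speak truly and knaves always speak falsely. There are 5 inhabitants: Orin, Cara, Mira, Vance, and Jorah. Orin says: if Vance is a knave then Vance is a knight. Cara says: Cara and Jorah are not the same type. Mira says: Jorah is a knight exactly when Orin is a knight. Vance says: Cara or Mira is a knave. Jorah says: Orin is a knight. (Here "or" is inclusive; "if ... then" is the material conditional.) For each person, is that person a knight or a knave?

Orin is a knave, Cara is a knight, Mira is a knight, Vance is a knave, and Jorah is a knave.

Orin is a knave; "if Vance is a knave then Vance is a knight" is False, as required.
As a knight, Cara's statement "Cara and Jorah are not the same type" should be true; it is.
Since Mira is a knight, "Jorah is a knight exactly when Orin is a knight" needs to be true, which holds.
Vance is a knave; "Cara or Mira is a knave" is False, as required.
Jorah is a knave, and the claim "Orin is a knight" is indeed False.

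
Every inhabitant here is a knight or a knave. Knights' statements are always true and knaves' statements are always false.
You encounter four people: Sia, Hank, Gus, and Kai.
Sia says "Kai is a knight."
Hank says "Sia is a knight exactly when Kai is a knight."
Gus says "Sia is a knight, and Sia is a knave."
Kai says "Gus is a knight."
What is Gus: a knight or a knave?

Gus is a knave.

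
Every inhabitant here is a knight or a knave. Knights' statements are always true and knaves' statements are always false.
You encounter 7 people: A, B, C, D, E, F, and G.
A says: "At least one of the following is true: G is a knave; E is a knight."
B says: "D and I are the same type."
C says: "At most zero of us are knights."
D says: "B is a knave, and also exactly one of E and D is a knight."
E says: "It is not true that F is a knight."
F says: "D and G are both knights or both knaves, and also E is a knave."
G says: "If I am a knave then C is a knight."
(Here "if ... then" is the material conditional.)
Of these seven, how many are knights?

3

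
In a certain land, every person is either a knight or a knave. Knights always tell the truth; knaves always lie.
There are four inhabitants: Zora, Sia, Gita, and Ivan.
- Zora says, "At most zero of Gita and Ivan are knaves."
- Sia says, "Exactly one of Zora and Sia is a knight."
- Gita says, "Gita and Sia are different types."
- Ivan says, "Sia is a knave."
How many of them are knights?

The unique consistent assignment is Zora=knave, Sia=knave, Gita=knave, Ivan=knight.
That has 1 knight.

1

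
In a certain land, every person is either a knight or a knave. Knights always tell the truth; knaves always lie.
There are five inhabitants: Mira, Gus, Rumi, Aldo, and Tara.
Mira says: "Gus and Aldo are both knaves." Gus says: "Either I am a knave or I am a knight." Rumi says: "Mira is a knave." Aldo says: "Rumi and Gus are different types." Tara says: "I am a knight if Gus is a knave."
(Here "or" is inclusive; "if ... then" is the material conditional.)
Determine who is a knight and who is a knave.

Knights: Gus, Rumi, and Tara. Knaves: Mira and Aldo.

Mira is a knave; "Gus and Aldo are both knaves" is False, as required.
Gus is a knight; "either I am a knave or I am a knight" is True, as required.
Rumi (knight): "Mira is a knave" — True. ✓
Since Aldo is a knave, "Rumi and Gus are different types" needs to be False, which holds.
Tara is a knight, so "I am a knight if Gus is a knave" must be True — and it is.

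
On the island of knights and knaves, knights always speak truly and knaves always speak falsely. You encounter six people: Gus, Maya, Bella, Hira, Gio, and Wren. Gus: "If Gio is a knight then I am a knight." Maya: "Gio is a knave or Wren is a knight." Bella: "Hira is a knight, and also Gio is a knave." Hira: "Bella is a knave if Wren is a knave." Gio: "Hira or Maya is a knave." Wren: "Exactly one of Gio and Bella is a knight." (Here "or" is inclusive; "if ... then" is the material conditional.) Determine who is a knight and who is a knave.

As a knight, Gus's statement "if Gio is a knight then I am a knight" should be True; it is.
Maya is a knight, so "Gio is a knave or Wren is a knight" must be True — and it is.
Since Bella is a knight, "Hira is a knight, and also Gio is a knave" needs to be True, which holds.
Hira is a knight; "Bella is a knave if Wren is a knave" is True, as required.
Gio is a knave, so "Hira or Maya is a knave" must be False — and it is.
As a knight, Wren's statement "exactly one of Gio and Bella is a knight" should be True; it is.

Knights: Gus, Maya, Bella, Hira, and Wren. Knaves: Gio.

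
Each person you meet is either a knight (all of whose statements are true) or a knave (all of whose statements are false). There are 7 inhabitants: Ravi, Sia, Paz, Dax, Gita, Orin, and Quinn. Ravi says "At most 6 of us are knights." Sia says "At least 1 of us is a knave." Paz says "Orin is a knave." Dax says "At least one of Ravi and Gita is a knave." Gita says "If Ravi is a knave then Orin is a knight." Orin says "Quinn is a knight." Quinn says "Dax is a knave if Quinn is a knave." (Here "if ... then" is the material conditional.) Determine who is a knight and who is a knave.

Since Ravi is a knight, "at most 6 of us are knights" needs to be True, which holds.
Sia (knight): "at least 1 of us is a knave" — True. ✓
Paz is a knave, and the claim "Orin is a knave" is indeed False.
Dax is a knave; "at least one of Ravi and Gita is a knave" is False, as required.
As a knight, Gita's statement "if Ravi is a knave then Orin is a knight" should be True; it is.
Orin (knight): "Quinn is a knight" — True. ✓
As a knight, Quinn's statement "Dax is a knave if Quinn is a knave" should be True; it is.

Knights: Ravi, Sia, Gita, Orin, and Quinn. Knaves: Paz and Dax.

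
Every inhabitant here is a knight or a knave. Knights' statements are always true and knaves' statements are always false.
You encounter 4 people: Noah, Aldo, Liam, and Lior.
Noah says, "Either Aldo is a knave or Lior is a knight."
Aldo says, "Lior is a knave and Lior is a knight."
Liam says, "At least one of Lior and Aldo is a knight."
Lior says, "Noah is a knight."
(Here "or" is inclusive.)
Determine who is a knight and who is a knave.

Suppose Noah is a knave. Then Noah's statement "either Aldo is a knave or Lior is a knight" would have to be false. Checking the 8 ways to assign the others, none is consistent with every speaker.
(For instance, with Aldo=knave, Liam=knight, Lior=knight, Noah's claim "either Aldo is a knave or Lior is a knight" comes out true where it would need to be false.)
So Noah must be a knight, making "either Aldo is a knave or Lior is a knight" true. Taking Noah=knight, Aldo=knave, Liam=knight, Lior=knight, each remaining statement checks out:
  Aldo (knave): "Lior is a knave and Lior is a knight" — false. ✓
  Liam (knight): "at least one of Lior and Aldo is a knight" — true. ✓
  Lior (knight): "Noah is a knight" — true. ✓
This is the unique consistent assignment.

Knights: Noah, Liam, and Lior. Knaves: Aldo.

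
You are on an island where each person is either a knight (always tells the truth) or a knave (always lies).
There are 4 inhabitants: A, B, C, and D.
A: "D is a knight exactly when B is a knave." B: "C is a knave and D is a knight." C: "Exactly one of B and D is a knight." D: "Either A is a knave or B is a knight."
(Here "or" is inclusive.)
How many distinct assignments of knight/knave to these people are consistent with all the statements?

1

Consistent assignments:
  A=knave, B=knight, C=knave, D=knight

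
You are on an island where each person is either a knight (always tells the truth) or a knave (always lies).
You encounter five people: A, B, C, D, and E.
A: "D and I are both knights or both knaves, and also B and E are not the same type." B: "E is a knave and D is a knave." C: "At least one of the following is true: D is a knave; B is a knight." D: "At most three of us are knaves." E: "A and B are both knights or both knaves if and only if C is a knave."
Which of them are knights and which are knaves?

A is a knave, so "D and I are both knights or both knaves, and also B and E are not the same type" must be false — and it is.
B is a knave, and the claim "E is a knave and D is a knave" is indeed false.
C (knave): "at least one of the following is true: D is a knave; B is a knight" — false. ✓
D is a knight, and the claim "at most three of us are knaves" is indeed True.
E is a knight; "A and B are both knights or both knaves if and only if C is a knave" is True, as required.

Knights: D and E. Knaves: A, B, and C.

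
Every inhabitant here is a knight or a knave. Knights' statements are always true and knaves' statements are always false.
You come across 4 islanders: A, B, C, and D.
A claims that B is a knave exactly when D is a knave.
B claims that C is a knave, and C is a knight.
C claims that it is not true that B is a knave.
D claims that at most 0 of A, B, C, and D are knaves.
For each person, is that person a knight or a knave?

A is a knight, B is a knave, C is a knave, and D is a knave.

Suppose A is a knave. Then A's statement "B is a knave exactly when D is a knave" would have to be false. Checking the 8 ways to assign the others, none is consistent with every speaker.
(For instance, with B=knave, C=knave, D=knave, A's claim "B is a knave exactly when D is a knave" comes out true where it would need to be false.)
So A must be a knight, making "B is a knave exactly when D is a knave" true. Taking A=knight, B=knave, C=knave, D=knave, each remaining statement checks out:
  B (knave): "C is a knave, and C is a knight" — false. ✓
  C (knave): "it is not true that B is a knave" — false. ✓
  D (knave): "at most 0 of A, B, C, and D are knaves" — false. ✓
This is the unique consistent assignment.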